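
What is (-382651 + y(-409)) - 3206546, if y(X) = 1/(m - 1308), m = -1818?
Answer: -11219829823/3126 ≈ -3.5892e+6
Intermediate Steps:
y(X) = -1/3126 (y(X) = 1/(-1818 - 1308) = 1/(-3126) = -1/3126)
(-382651 + y(-409)) - 3206546 = (-382651 - 1/3126) - 3206546 = -1196167027/3126 - 3206546 = -11219829823/3126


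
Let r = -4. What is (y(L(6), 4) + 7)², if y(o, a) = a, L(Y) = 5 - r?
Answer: 121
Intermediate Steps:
L(Y) = 9 (L(Y) = 5 - 1*(-4) = 5 + 4 = 9)
(y(L(6), 4) + 7)² = (4 + 7)² = 11² = 121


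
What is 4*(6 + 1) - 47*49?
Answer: -2275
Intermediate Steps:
4*(6 + 1) - 47*49 = 4*7 - 2303 = 28 - 2303 = -2275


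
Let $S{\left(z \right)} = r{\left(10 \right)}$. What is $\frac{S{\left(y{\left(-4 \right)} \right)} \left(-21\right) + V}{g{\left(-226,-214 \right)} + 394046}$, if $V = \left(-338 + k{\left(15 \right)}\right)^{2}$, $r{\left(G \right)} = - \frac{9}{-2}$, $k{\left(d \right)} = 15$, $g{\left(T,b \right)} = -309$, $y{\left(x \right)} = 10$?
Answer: $\frac{208469}{787474} \approx 0.26473$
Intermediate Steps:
$r{\left(G \right)} = \frac{9}{2}$ ($r{\left(G \right)} = \left(-9\right) \left(- \frac{1}{2}\right) = \frac{9}{2}$)
$S{\left(z \right)} = \frac{9}{2}$
$V = 104329$ ($V = \left(-338 + 15\right)^{2} = \left(-323\right)^{2} = 104329$)
$\frac{S{\left(y{\left(-4 \right)} \right)} \left(-21\right) + V}{g{\left(-226,-214 \right)} + 394046} = \frac{\frac{9}{2} \left(-21\right) + 104329}{-309 + 394046} = \frac{- \frac{189}{2} + 104329}{393737} = \frac{208469}{2} \cdot \frac{1}{393737} = \frac{208469}{787474}$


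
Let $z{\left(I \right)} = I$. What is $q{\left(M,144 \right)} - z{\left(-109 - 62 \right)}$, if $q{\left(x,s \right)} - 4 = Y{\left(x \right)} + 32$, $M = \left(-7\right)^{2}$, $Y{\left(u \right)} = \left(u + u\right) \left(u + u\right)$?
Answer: $9811$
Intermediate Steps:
$Y{\left(u \right)} = 4 u^{2}$ ($Y{\left(u \right)} = 2 u 2 u = 4 u^{2}$)
$M = 49$
$q{\left(x,s \right)} = 36 + 4 x^{2}$ ($q{\left(x,s \right)} = 4 + \left(4 x^{2} + 32\right) = 4 + \left(32 + 4 x^{2}\right) = 36 + 4 x^{2}$)
$q{\left(M,144 \right)} - z{\left(-109 - 62 \right)} = \left(36 + 4 \cdot 49^{2}\right) - \left(-109 - 62\right) = \left(36 + 4 \cdot 2401\right) - -171 = \left(36 + 9604\right) + 171 = 9640 + 171 = 9811$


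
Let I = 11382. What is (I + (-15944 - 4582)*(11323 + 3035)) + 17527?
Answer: -294683399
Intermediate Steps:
(I + (-15944 - 4582)*(11323 + 3035)) + 17527 = (11382 + (-15944 - 4582)*(11323 + 3035)) + 17527 = (11382 - 20526*14358) + 17527 = (11382 - 294712308) + 17527 = -294700926 + 17527 = -294683399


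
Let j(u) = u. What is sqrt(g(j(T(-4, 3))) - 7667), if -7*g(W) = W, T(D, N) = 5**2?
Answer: 3*I*sqrt(41762)/7 ≈ 87.582*I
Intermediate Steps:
T(D, N) = 25
g(W) = -W/7
sqrt(g(j(T(-4, 3))) - 7667) = sqrt(-1/7*25 - 7667) = sqrt(-25/7 - 7667) = sqrt(-53694/7) = 3*I*sqrt(41762)/7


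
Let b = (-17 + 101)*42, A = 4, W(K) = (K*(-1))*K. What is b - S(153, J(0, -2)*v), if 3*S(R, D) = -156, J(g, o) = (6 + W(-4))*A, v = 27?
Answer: 3580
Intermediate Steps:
W(K) = -K² (W(K) = (-K)*K = -K²)
J(g, o) = -40 (J(g, o) = (6 - 1*(-4)²)*4 = (6 - 1*16)*4 = (6 - 16)*4 = -10*4 = -40)
S(R, D) = -52 (S(R, D) = (⅓)*(-156) = -52)
b = 3528 (b = 84*42 = 3528)
b - S(153, J(0, -2)*v) = 3528 - 1*(-52) = 3528 + 52 = 3580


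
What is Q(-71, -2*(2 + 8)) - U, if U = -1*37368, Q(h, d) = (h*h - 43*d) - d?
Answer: 43289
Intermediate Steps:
Q(h, d) = h² - 44*d (Q(h, d) = (h² - 43*d) - d = h² - 44*d)
U = -37368
Q(-71, -2*(2 + 8)) - U = ((-71)² - (-88)*(2 + 8)) - 1*(-37368) = (5041 - (-88)*10) + 37368 = (5041 - 44*(-20)) + 37368 = (5041 + 880) + 37368 = 5921 + 37368 = 43289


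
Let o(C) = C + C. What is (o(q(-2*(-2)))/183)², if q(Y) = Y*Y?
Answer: 1024/33489 ≈ 0.030577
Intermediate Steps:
q(Y) = Y²
o(C) = 2*C
(o(q(-2*(-2)))/183)² = ((2*(-2*(-2))²)/183)² = ((2*4²)*(1/183))² = ((2*16)*(1/183))² = (32*(1/183))² = (32/183)² = 1024/33489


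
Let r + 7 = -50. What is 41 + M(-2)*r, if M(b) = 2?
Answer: -73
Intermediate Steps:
r = -57 (r = -7 - 50 = -57)
41 + M(-2)*r = 41 + 2*(-57) = 41 - 114 = -73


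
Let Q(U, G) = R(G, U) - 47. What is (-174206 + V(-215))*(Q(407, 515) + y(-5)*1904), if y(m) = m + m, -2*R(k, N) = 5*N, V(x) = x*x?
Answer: 5145988029/2 ≈ 2.5730e+9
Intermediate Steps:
V(x) = x**2
R(k, N) = -5*N/2
Q(U, G) = -47 - 5*U/2 (Q(U, G) = -5*U/2 - 47 = -47 - 5*U/2)
y(m) = 2*m
(-174206 + V(-215))*(Q(407, 515) + y(-5)*1904) = (-174206 + (-215)**2)*((-47 - 5/2*407) + (2*(-5))*1904) = (-174206 + 46225)*((-47 - 2035/2) - 10*1904) = -127981*(-2129/2 - 19040) = -127981*(-40209/2) = 5145988029/2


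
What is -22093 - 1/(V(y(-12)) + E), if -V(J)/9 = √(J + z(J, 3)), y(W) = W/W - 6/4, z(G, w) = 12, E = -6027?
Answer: -535001101427/24215865 - √46/8071955 ≈ -22093.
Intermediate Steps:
y(W) = -½ (y(W) = 1 - 6*¼ = 1 - 3/2 = -½)
V(J) = -9*√(12 + J) (V(J) = -9*√(J + 12) = -9*√(12 + J))
-22093 - 1/(V(y(-12)) + E) = -22093 - 1/(-9*√(12 - ½) - 6027) = -22093 - 1/(-9*√46/2 - 6027) = -22093 - 1/(-6027 - 9*√46/2)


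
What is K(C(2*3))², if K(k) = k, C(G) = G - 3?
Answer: 9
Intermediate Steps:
C(G) = -3 + G
K(C(2*3))² = (-3 + 2*3)² = (-3 + 6)² = 3² = 9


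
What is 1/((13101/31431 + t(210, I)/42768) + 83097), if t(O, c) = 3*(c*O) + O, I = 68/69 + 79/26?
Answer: 44658673488/3711023271816799 ≈ 1.2034e-5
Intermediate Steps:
I = 7219/1794 (I = 68*(1/69) + 79*(1/26) = 68/69 + 79/26 = 7219/1794 ≈ 4.0240)
t(O, c) = O + 3*O*c (t(O, c) = 3*(O*c) + O = 3*O*c + O = O + 3*O*c)
1/((13101/31431 + t(210, I)/42768) + 83097) = 1/((13101/31431 + (210*(1 + 3*(7219/1794)))/42768) + 83097) = 1/((13101*(1/31431) + (210*(1 + 7219/598))*(1/42768)) + 83097) = 1/((4367/10477 + (210*(7817/598))*(1/42768)) + 83097) = 1/((4367/10477 + (820785/299)*(1/42768)) + 83097) = 1/((4367/10477 + 273595/4262544) + 83097) = 1/(21480984463/44658673488 + 83097) = 1/(3711023271816799/44658673488) = 44658673488/3711023271816799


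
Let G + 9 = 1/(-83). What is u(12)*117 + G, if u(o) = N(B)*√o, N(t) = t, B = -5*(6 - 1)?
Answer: -748/83 - 5850*√3 ≈ -10142.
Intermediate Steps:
B = -25 (B = -5*5 = -25)
G = -748/83 (G = -9 + 1/(-83) = -9 - 1/83 = -748/83 ≈ -9.0121)
u(o) = -25*√o
u(12)*117 + G = -50*√3*117 - 748/83 = -5850*√3 - 748/83 = -748/83 - 5850*√3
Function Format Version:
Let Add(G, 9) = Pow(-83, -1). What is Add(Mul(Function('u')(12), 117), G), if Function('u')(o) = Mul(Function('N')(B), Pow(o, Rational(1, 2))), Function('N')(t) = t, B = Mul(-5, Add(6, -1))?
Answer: Add(Rational(-748, 83), Mul(-5850, Pow(3, Rational(1, 2)))) ≈ -10142.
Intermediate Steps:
B = -25 (B = Mul(-5, 5) = -25)
G = Rational(-748, 83) (G = Add(-9, Pow(-83, -1)) = Add(-9, Rational(-1, 83)) = Rational(-748, 83) ≈ -9.0121)
Function('u')(o) = Mul(-25, Pow(o, Rational(1, 2)))
Add(Mul(Function('u')(12), 117), G) = Add(Mul(Mul(-25, Pow(12, Rational(1, 2))), 117), Rational(-748, 83)) = Add(Mul(Mul(-25, Mul(2, Pow(3, Rational(1, 2)))), 117), Rational(-748, 83)) = Add(Mul(Mul(-50, Pow(3, Rational(1, 2))), 117), Rational(-748, 83)) = Add(Mul(-5850, Pow(3, Rational(1, 2))), Rational(-748, 83)) = Add(Rational(-748, 83), Mul(-5850, Pow(3, Rational(1, 2))))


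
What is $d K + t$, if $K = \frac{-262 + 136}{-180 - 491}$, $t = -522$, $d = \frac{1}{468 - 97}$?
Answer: $- \frac{18563868}{35563} \approx -522.0$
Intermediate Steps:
$d = \frac{1}{371} \approx 0.0026954$
$K = \frac{126}{671}$ ($K = - \frac{126}{-671} = \left(-126\right) \left(- \frac{1}{671}\right) = \frac{126}{671} \approx 0.18778$)
$d K + t = \frac{1}{371} \cdot \frac{126}{671} - 522 = \frac{18}{35563} - 522 = - \frac{18563868}{35563}$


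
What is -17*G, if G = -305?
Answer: 5185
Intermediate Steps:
-17*G = -17*(-305) = 5185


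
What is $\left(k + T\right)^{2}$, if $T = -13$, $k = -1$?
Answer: $196$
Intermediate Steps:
$\left(k + T\right)^{2} = \left(-1 - 13\right)^{2} = \left(-14\right)^{2} = 196$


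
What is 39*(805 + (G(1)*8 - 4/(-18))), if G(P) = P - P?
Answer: 94211/3 ≈ 31404.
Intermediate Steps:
G(P) = 0
39*(805 + (G(1)*8 - 4/(-18))) = 39*(805 + (0*8 - 4/(-18))) = 39*(805 + (0 - 4*(-1/18))) = 39*(805 + (0 + 2/9)) = 39*(805 + 2/9) = 39*(7247/9) = 94211/3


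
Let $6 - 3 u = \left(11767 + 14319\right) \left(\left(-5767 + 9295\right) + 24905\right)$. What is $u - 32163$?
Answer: $- \frac{741799721}{3} \approx -2.4727 \cdot 10^{8}$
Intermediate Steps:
$u = - \frac{741703232}{3}$ ($u = 2 - \frac{\left(11767 + 14319\right) \left(\left(-5767 + 9295\right) + 24905\right)}{3} = 2 - \frac{26086 \left(3528 + 24905\right)}{3} = 2 - \frac{26086 \cdot 28433}{3} = 2 - \frac{741703238}{3} = - \frac{741703232}{3} \approx -2.4723 \cdot 10^{8}$)
$u - 32163 = - \frac{741703232}{3} - 32163 = - \frac{741799721}{3}$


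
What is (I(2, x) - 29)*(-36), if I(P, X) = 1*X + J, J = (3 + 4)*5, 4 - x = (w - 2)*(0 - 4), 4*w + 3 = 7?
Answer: -216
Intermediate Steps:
w = 1 (w = -¾ + (¼)*7 = -¾ + 7/4 = 1)
x = 0 (x = 4 - (1 - 2)*(0 - 4) = 4 - (-1)*(-4) = 4 - 1*4 = 4 - 4 = 0)
J = 35 (J = 7*5 = 35)
I(P, X) = 35 + X (I(P, X) = 1*X + 35 = X + 35 = 35 + X)
(I(2, x) - 29)*(-36) = ((35 + 0) - 29)*(-36) = (35 - 29)*(-36) = 6*(-36) = -216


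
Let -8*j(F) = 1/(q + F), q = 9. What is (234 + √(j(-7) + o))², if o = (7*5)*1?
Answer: (936 + √559)²/16 ≈ 57557.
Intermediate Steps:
o = 35 (o = 35*1 = 35)
j(F) = -1/(8*(9 + F))
(234 + √(j(-7) + o))² = (234 + √(-1/(72 + 8*(-7)) + 35))² = (234 + √(-1/(72 - 56) + 35))² = (234 + √(-1/16 + 35))² = (234 + √(559/16))² = (234 + √559/4)²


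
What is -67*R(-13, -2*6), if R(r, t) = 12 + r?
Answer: 67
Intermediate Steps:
-67*R(-13, -2*6) = -67*(12 - 13) = -67*(-1) = 67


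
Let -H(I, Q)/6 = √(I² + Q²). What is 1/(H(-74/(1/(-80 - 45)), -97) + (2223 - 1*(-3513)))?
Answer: -478/253973919 - √85571909/507947838 ≈ -2.0094e-5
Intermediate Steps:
H(I, Q) = -6*√(I² + Q²)
1/(H(-74/(1/(-80 - 45)), -97) + (2223 - 1*(-3513))) = 1/(-6*√((-74/(1/(-80 - 45)))² + (-97)²) + (2223 - 1*(-3513))) = 1/(-6*√((-74/(1/(-125)))² + 9409) + (2223 + 3513)) = 1/(-6*√((-74/(-1/125))² + 9409) + 5736) = 1/(-6*√((-74*(-125))² + 9409) + 5736) = 1/(-6*√(9250² + 9409) + 5736) = 1/(-6*√(85562500 + 9409) + 5736) = 1/(-6*√85571909 + 5736) = 1/(5736 - 6*√85571909)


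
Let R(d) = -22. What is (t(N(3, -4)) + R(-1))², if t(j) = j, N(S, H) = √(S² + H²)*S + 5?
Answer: 4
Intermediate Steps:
N(S, H) = 5 + S*√(H² + S²) (N(S, H) = √(H² + S²)*S + 5 = S*√(H² + S²) + 5 = 5 + S*√(H² + S²))
(t(N(3, -4)) + R(-1))² = ((5 + 3*√((-4)² + 3²)) - 22)² = ((5 + 3*√(16 + 9)) - 22)² = ((5 + 3*√25) - 22)² = ((5 + 3*5) - 22)² = ((5 + 15) - 22)² = (20 - 22)² = (-2)² = 4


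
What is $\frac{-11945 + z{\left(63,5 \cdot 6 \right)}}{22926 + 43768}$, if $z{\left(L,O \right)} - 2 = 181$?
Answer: $- \frac{5881}{33347} \approx -0.17636$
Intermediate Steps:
$z{\left(L,O \right)} = 183$ ($z{\left(L,O \right)} = 2 + 181 = 183$)
$\frac{-11945 + z{\left(63,5 \cdot 6 \right)}}{22926 + 43768} = \frac{-11945 + 183}{22926 + 43768} = - \frac{11762}{66694} = \left(-11762\right) \frac{1}{66694} = - \frac{5881}{33347}$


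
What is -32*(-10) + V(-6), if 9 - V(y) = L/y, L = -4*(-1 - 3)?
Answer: 995/3 ≈ 331.67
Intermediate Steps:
L = 16 (L = -4*(-4) = 16)
V(y) = 9 - 16/y
-32*(-10) + V(-6) = -32*(-10) + (9 - 16/(-6)) = 320 + (9 - 16*(-⅙)) = 320 + (9 + 8/3) = 320 + 35/3 = 995/3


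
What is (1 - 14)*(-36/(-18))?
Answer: -26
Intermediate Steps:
(1 - 14)*(-36/(-18)) = -(-468)*(-1)/18 = -13*2 = -26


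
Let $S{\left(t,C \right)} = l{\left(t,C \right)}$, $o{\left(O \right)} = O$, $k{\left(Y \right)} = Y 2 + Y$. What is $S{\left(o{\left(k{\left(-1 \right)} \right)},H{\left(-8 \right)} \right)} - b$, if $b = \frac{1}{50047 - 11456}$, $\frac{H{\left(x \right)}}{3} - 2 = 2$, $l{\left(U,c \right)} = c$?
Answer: $\frac{463091}{38591} \approx 12.0$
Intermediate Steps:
$H{\left(x \right)} = 12$ ($H{\left(x \right)} = 6 + 3 \cdot 2 = 6 + 6 = 12$)
$k{\left(Y \right)} = 3 Y$ ($k{\left(Y \right)} = 2 Y + Y = 3 Y$)
$b = \frac{1}{38591} \approx 2.5913 \cdot 10^{-5}$
$S{\left(t,C \right)} = C$
$S{\left(o{\left(k{\left(-1 \right)} \right)},H{\left(-8 \right)} \right)} - b = 12 - \frac{1}{38591} = \frac{463091}{38591}$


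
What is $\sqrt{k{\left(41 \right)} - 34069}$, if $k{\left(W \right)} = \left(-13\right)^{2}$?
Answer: $10 i \sqrt{339} \approx 184.12 i$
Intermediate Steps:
$k{\left(W \right)} = 169$
$\sqrt{k{\left(41 \right)} - 34069} = \sqrt{169 - 34069} = \sqrt{-33900} = 10 i \sqrt{339}$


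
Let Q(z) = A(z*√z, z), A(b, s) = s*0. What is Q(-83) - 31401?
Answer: -31401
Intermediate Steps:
A(b, s) = 0
Q(z) = 0
Q(-83) - 31401 = 0 - 31401 = -31401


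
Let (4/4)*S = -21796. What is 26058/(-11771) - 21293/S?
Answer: -317320265/256560716 ≈ -1.2368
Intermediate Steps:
S = -21796
26058/(-11771) - 21293/S = 26058/(-11771) - 21293/(-21796) = 26058*(-1/11771) - 21293*(-1/21796) = -26058/11771 + 21293/21796 = -317320265/256560716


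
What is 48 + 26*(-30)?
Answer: -732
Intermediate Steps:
48 + 26*(-30) = 48 - 780 = -732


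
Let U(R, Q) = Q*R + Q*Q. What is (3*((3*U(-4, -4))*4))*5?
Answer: 5760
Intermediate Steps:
U(R, Q) = Q² + Q*R (U(R, Q) = Q*R + Q² = Q² + Q*R)
(3*((3*U(-4, -4))*4))*5 = (3*((3*(-4*(-4 - 4)))*4))*5 = (3*((3*(-4*(-8)))*4))*5 = (3*((3*32)*4))*5 = (3*(96*4))*5 = (3*384)*5 = 1152*5 = 5760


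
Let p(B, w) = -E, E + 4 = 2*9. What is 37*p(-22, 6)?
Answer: -518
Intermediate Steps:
E = 14 (E = -4 + 2*9 = -4 + 18 = 14)
p(B, w) = -14 (p(B, w) = -1*14 = -14)
37*p(-22, 6) = 37*(-14) = -518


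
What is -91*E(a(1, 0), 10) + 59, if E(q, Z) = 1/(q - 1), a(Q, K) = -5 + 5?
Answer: 150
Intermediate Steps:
a(Q, K) = 0
E(q, Z) = 1/(-1 + q)
-91*E(a(1, 0), 10) + 59 = -91/(-1 + 0) + 59 = -91/(-1) + 59 = -91*(-1) + 59 = 91 + 59 = 150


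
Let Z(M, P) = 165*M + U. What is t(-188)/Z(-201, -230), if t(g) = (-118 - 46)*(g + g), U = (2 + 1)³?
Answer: -30832/16569 ≈ -1.8608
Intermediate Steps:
U = 27 (U = 3³ = 27)
t(g) = -328*g
Z(M, P) = 27 + 165*M (Z(M, P) = 165*M + 27 = 27 + 165*M)
t(-188)/Z(-201, -230) = (-328*(-188))/(27 + 165*(-201)) = 61664/(27 - 33165) = 61664/(-33138) = 61664*(-1/33138) = -30832/16569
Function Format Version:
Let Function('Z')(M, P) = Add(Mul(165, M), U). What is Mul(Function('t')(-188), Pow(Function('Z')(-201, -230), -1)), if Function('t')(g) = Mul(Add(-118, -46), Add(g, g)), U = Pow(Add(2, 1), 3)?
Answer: Rational(-30832, 16569) ≈ -1.8608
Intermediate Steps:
U = 27 (U = Pow(3, 3) = 27)
Function('t')(g) = Mul(-328, g) (Function('t')(g) = Mul(-164, Mul(2, g)) = Mul(-328, g))
Function('Z')(M, P) = Add(27, Mul(165, M)) (Function('Z')(M, P) = Add(Mul(165, M), 27) = Add(27, Mul(165, M)))
Mul(Function('t')(-188), Pow(Function('Z')(-201, -230), -1)) = Mul(Mul(-328, -188), Pow(Add(27, Mul(165, -201)), -1)) = Mul(61664, Pow(Add(27, -33165), -1)) = Mul(61664, Pow(-33138, -1)) = Mul(61664, Rational(-1, 33138)) = Rational(-30832, 16569)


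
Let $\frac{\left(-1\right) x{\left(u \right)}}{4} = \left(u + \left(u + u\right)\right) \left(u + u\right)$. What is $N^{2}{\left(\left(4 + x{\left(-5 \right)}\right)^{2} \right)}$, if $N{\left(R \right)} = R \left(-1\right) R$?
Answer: $15920990306246905102336$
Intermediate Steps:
$x{\left(u \right)} = - 24 u^{2}$ ($x{\left(u \right)} = - 4 \left(u + \left(u + u\right)\right) \left(u + u\right) = - 4 \left(u + 2 u\right) 2 u = - 4 \cdot 3 u 2 u = - 4 \cdot 6 u^{2} = - 24 u^{2}$)
$N{\left(R \right)} = - R^{2}$ ($N{\left(R \right)} = - R R = - R^{2}$)
$N^{2}{\left(\left(4 + x{\left(-5 \right)}\right)^{2} \right)} = \left(- \left(\left(4 - 24 \left(-5\right)^{2}\right)^{2}\right)^{2}\right)^{2} = \left(- \left(\left(4 - 600\right)^{2}\right)^{2}\right)^{2} = \left(- \left(\left(-596\right)^{2}\right)^{2}\right)^{2} = \left(- 355216^{2}\right)^{2} = \left(\left(-1\right) 126178406656\right)^{2} = \left(-126178406656\right)^{2} = 15920990306246905102336$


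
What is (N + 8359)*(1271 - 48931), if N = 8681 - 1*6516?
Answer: -501573840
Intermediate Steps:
N = 2165 (N = 8681 - 6516 = 2165)
(N + 8359)*(1271 - 48931) = (2165 + 8359)*(1271 - 48931) = 10524*(-47660) = -501573840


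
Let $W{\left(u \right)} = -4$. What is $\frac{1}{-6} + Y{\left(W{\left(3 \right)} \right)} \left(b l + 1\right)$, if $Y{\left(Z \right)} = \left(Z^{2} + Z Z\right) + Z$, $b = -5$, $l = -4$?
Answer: $\frac{3527}{6} \approx 587.83$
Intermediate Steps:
$Y{\left(Z \right)} = Z + 2 Z^{2}$ ($Y{\left(Z \right)} = \left(Z^{2} + Z^{2}\right) + Z = 2 Z^{2} + Z = Z + 2 Z^{2}$)
$\frac{1}{-6} + Y{\left(W{\left(3 \right)} \right)} \left(b l + 1\right) = \frac{1}{-6} + - 4 \left(1 + 2 \left(-4\right)\right) \left(\left(-5\right) \left(-4\right) + 1\right) = - \frac{1}{6} + - 4 \left(1 - 8\right) \left(20 + 1\right) = - \frac{1}{6} + \left(-4\right) \left(-7\right) 21 = - \frac{1}{6} + 28 \cdot 21 = - \frac{1}{6} + 588 = \frac{3527}{6}$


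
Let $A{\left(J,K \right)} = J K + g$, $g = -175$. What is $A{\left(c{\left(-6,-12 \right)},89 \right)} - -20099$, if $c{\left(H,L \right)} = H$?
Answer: $19390$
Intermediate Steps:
$A{\left(J,K \right)} = -175 + J K$ ($A{\left(J,K \right)} = J K - 175 = -175 + J K$)
$A{\left(c{\left(-6,-12 \right)},89 \right)} - -20099 = \left(-175 - 534\right) - -20099 = \left(-175 - 534\right) + 20099 = -709 + 20099 = 19390$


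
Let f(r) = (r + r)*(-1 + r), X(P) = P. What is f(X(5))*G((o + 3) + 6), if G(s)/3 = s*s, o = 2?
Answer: 14520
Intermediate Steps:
G(s) = 3*s² (G(s) = 3*(s*s) = 3*s²)
f(r) = 2*r*(-1 + r) (f(r) = (2*r)*(-1 + r) = 2*r*(-1 + r))
f(X(5))*G((o + 3) + 6) = (2*5*(-1 + 5))*(3*((2 + 3) + 6)²) = (2*5*4)*(3*(5 + 6)²) = 40*(3*11²) = 40*(3*121) = 40*363 = 14520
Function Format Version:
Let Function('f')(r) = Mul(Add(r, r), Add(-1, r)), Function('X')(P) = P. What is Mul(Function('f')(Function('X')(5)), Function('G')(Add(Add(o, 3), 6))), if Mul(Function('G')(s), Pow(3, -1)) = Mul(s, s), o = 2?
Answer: 14520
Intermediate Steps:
Function('G')(s) = Mul(3, Pow(s, 2)) (Function('G')(s) = Mul(3, Mul(s, s)) = Mul(3, Pow(s, 2)))
Function('f')(r) = Mul(2, r, Add(-1, r)) (Function('f')(r) = Mul(Mul(2, r), Add(-1, r)) = Mul(2, r, Add(-1, r)))
Mul(Function('f')(Function('X')(5)), Function('G')(Add(Add(o, 3), 6))) = Mul(Mul(2, 5, Add(-1, 5)), Mul(3, Pow(Add(Add(2, 3), 6), 2))) = Mul(Mul(2, 5, 4), Mul(3, Pow(Add(5, 6), 2))) = Mul(40, Mul(3, Pow(11, 2))) = Mul(40, Mul(3, 121)) = Mul(40, 363) = 14520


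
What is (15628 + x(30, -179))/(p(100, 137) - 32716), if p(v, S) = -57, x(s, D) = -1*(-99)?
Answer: -15727/32773 ≈ -0.47988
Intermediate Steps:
x(s, D) = 99
(15628 + x(30, -179))/(p(100, 137) - 32716) = (15628 + 99)/(-57 - 32716) = 15727/(-32773) = 15727*(-1/32773) = -15727/32773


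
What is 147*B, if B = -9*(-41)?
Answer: 54243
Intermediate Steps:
B = 369
147*B = 147*369 = 54243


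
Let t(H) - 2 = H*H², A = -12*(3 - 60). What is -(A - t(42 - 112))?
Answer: -343682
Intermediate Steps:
A = 684 (A = -12*(-57) = 684)
t(H) = 2 + H³ (t(H) = 2 + H*H² = 2 + H³)
-(A - t(42 - 112)) = -(684 - (2 + (42 - 112)³)) = -(684 - (2 + (-70)³)) = -(684 - (2 - 343000)) = -(684 - 1*(-342998)) = -(684 + 342998) = -1*343682 = -343682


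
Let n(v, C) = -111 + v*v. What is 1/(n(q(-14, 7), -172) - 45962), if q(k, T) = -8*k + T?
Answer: -1/31912 ≈ -3.1336e-5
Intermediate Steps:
q(k, T) = T - 8*k
n(v, C) = -111 + v**2
1/(n(q(-14, 7), -172) - 45962) = 1/((-111 + (7 - 8*(-14))**2) - 45962) = 1/((-111 + (7 + 112)**2) - 45962) = 1/((-111 + 119**2) - 45962) = 1/((-111 + 14161) - 45962) = 1/(14050 - 45962) = 1/(-31912) = -1/31912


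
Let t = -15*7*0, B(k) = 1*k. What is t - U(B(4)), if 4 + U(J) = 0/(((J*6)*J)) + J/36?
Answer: 35/9 ≈ 3.8889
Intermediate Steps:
B(k) = k
t = 0 (t = -105*0 = 0)
U(J) = -4 + J/36 (U(J) = -4 + (0/(((J*6)*J)) + J/36) = -4 + (0/(((6*J)*J)) + J*(1/36)) = -4 + (0/((6*J²)) + J/36) = -4 + (0*(1/(6*J²)) + J/36) = -4 + (0 + J/36) = -4 + J/36)
t - U(B(4)) = 0 - (-4 + (1/36)*4) = 0 - (-4 + ⅑) = 0 - 1*(-35/9) = 0 + 35/9 = 35/9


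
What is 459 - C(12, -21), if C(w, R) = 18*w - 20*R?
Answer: -177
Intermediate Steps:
C(w, R) = -20*R + 18*w
459 - C(12, -21) = 459 - (-20*(-21) + 18*12) = 459 - (420 + 216) = 459 - 1*636 = 459 - 636 = -177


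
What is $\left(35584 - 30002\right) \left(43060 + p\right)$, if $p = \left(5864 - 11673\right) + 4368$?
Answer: $232317258$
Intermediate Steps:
$p = -1441$ ($p = -5809 + 4368 = -1441$)
$\left(35584 - 30002\right) \left(43060 + p\right) = \left(35584 - 30002\right) \left(43060 - 1441\right) = 5582 \cdot 41619 = 232317258$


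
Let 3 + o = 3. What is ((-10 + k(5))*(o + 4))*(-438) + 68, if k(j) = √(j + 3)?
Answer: 17588 - 3504*√2 ≈ 12633.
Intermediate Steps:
o = 0 (o = -3 + 3 = 0)
k(j) = √(3 + j)
((-10 + k(5))*(o + 4))*(-438) + 68 = ((-10 + √(3 + 5))*(0 + 4))*(-438) + 68 = ((-10 + √8)*4)*(-438) + 68 = ((-10 + 2*√2)*4)*(-438) + 68 = (-40 + 8*√2)*(-438) + 68 = (17520 - 3504*√2) + 68 = 17588 - 3504*√2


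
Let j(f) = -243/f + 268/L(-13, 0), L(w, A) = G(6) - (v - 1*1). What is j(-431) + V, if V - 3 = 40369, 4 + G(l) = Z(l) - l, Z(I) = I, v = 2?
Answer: 86887367/2155 ≈ 40319.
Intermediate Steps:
G(l) = -4 (G(l) = -4 + (l - l) = -4 + 0 = -4)
V = 40372 (V = 3 + 40369 = 40372)
L(w, A) = -5 (L(w, A) = -4 - (2 - 1*1) = -4 - (2 - 1) = -4 - 1*1 = -4 - 1 = -5)
j(f) = -268/5 - 243/f (j(f) = -243/f + 268/(-5) = -243/f + 268*(-⅕) = -243/f - 268/5 = -268/5 - 243/f)
j(-431) + V = (-268/5 - 243/(-431)) + 40372 = (-268/5 - 243*(-1/431)) + 40372 = (-268/5 + 243/431) + 40372 = -114293/2155 + 40372 = 86887367/2155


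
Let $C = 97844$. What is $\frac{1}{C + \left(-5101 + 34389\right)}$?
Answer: $\frac{1}{127132} \approx 7.8658 \cdot 10^{-6}$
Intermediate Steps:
$\frac{1}{C + \left(-5101 + 34389\right)} = \frac{1}{97844 + \left(-5101 + 34389\right)} = \frac{1}{97844 + 29288} = \frac{1}{127132}$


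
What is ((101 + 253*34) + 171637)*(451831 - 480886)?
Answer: -5239778700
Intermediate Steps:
((101 + 253*34) + 171637)*(451831 - 480886) = ((101 + 8602) + 171637)*(-29055) = (8703 + 171637)*(-29055) = 180340*(-29055) = -5239778700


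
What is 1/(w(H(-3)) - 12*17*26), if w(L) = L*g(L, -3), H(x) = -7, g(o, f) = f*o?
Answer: -1/5451 ≈ -0.00018345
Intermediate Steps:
w(L) = -3*L² (w(L) = L*(-3*L) = -3*L²)
1/(w(H(-3)) - 12*17*26) = 1/(-3*(-7)² - 12*17*26) = 1/(-3*49 - 204*26) = 1/(-147 - 5304) = 1/(-5451) = -1/5451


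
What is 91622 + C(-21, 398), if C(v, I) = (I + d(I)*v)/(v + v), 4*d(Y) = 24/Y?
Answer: 765697537/8358 ≈ 91613.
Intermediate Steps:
d(Y) = 6/Y (d(Y) = (24/Y)/4 = 6/Y)
C(v, I) = (I + 6*v/I)/(2*v) (C(v, I) = (I + (6/I)*v)/(v + v) = (I + 6*v/I)/((2*v)) = (I + 6*v/I)*(1/(2*v)) = (I + 6*v/I)/(2*v))
91622 + C(-21, 398) = 91622 + (3/398 + (½)*398/(-21)) = 91622 + (3*(1/398) + (½)*398*(-1/21)) = 91622 + (3/398 - 199/21) = 91622 - 79139/8358 = 765697537/8358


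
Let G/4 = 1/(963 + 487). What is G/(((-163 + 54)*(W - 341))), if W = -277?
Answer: 1/24418725 ≈ 4.0952e-8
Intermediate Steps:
G = 2/725 (G = 4/(963 + 487) = 4/1450 = 4*(1/1450) = 2/725 ≈ 0.0027586)
G/(((-163 + 54)*(W - 341))) = 2/(725*(((-163 + 54)*(-277 - 341)))) = 2/(725*((-109*(-618)))) = (2/725)/67362 = (2/725)*(1/67362) = 1/24418725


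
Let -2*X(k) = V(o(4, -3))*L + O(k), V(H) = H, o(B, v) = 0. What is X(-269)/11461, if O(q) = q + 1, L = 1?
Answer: 134/11461 ≈ 0.011692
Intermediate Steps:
O(q) = 1 + q
X(k) = -1/2 - k/2 (X(k) = -(0*1 + (1 + k))/2 = -(0 + (1 + k))/2 = -(1 + k)/2 = -1/2 - k/2)
X(-269)/11461 = (-1/2 - 1/2*(-269))/11461 = (-1/2 + 269/2)*(1/11461) = 134*(1/11461) = 134/11461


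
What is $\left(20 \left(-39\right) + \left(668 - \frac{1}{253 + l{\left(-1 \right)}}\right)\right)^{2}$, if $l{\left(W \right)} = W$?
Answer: $\frac{796650625}{63504} \approx 12545.0$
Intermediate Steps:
$\left(20 \left(-39\right) + \left(668 - \frac{1}{253 + l{\left(-1 \right)}}\right)\right)^{2} = \left(20 \left(-39\right) + \left(668 - \frac{1}{253 - 1}\right)\right)^{2} = \left(-780 + \left(668 - \frac{1}{252}\right)\right)^{2} = \left(-780 + \frac{168335}{252}\right)^{2} = \left(- \frac{28225}{252}\right)^{2} = \frac{796650625}{63504}$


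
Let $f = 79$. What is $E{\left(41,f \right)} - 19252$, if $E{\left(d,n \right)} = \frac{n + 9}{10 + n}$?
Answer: $- \frac{1713340}{89} \approx -19251.0$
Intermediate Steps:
$E{\left(d,n \right)} = \frac{9 + n}{10 + n}$
$E{\left(41,f \right)} - 19252 = \frac{9 + 79}{10 + 79} - 19252 = \frac{1}{89} \cdot 88 - 19252 = \frac{88}{89} - 19252 = - \frac{1713340}{89}$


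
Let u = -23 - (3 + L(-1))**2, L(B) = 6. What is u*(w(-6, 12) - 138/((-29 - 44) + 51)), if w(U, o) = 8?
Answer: -16328/11 ≈ -1484.4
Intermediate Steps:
u = -104 (u = -23 - (3 + 6)**2 = -23 - 1*9**2 = -23 - 1*81 = -23 - 81 = -104)
u*(w(-6, 12) - 138/((-29 - 44) + 51)) = -104*(8 - 138/((-29 - 44) + 51)) = -104*(8 - 138/(-73 + 51)) = -104*(8 - 138/(-22)) = -104*(8 - 138*(-1/22)) = -104*(8 + 69/11) = -104*157/11 = -16328/11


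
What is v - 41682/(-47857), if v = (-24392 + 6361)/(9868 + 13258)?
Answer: 101028365/1106740982 ≈ 0.091285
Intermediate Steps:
v = -18031/23126 ≈ -0.77969
v - 41682/(-47857) = -18031/23126 - 41682/(-47857) = -18031/23126 - 41682*(-1/47857) = -18031/23126 + 41682/47857 = 101028365/1106740982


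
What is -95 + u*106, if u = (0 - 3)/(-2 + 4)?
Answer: -254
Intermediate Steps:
u = -3/2 ≈ -1.5000
-95 + u*106 = -95 - 3/2*106 = -95 - 159 = -254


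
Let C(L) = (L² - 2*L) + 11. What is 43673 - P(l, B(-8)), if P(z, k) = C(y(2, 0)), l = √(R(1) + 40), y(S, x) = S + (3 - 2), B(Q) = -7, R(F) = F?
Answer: 43659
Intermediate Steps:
y(S, x) = 1 + S (y(S, x) = S + 1 = 1 + S)
l = √41 (l = √(1 + 40) = √41 ≈ 6.4031)
C(L) = 11 + L² - 2*L
P(z, k) = 14 (P(z, k) = 11 + (1 + 2)² - 2*(1 + 2) = 11 + 3² - 2*3 = 11 + 9 - 6 = 14)
43673 - P(l, B(-8)) = 43673 - 1*14 = 43673 - 14 = 43659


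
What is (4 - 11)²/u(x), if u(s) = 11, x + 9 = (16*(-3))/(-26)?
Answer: 49/11 ≈ 4.4545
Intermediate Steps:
x = -93/13 (x = -9 + (16*(-3))/(-26) = -9 - 48*(-1/26) = -9 + 24/13 = -93/13 ≈ -7.1538)
(4 - 11)²/u(x) = (4 - 11)²/11 = (-7)²*(1/11) = 49*(1/11) = 49/11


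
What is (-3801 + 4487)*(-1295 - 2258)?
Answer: -2437358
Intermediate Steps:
(-3801 + 4487)*(-1295 - 2258) = 686*(-3553) = -2437358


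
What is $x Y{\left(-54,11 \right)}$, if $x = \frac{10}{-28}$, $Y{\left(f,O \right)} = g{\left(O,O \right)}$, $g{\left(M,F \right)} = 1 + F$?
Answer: $- \frac{30}{7} \approx -4.2857$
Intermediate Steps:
$Y{\left(f,O \right)} = 1 + O$
$x = - \frac{5}{14}$ ($x = 10 \left(- \frac{1}{28}\right) = - \frac{5}{14} \approx -0.35714$)
$x Y{\left(-54,11 \right)} = - \frac{5 \left(1 + 11\right)}{14} = \left(- \frac{5}{14}\right) 12 = - \frac{30}{7}$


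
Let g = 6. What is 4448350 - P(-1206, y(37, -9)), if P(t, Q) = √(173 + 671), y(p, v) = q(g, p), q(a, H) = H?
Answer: 4448350 - 2*√211 ≈ 4.4483e+6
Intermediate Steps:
y(p, v) = p
P(t, Q) = 2*√211 (P(t, Q) = √844 = 2*√211)
4448350 - P(-1206, y(37, -9)) = 4448350 - 2*√211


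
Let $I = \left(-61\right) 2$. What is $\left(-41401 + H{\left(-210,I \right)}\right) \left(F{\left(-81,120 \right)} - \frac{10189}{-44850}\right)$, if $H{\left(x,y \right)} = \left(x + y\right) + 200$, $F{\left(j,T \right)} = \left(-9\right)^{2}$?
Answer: $- \frac{6578536469}{1950} \approx -3.3736 \cdot 10^{6}$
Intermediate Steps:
$I = -122$
$F{\left(j,T \right)} = 81$
$H{\left(x,y \right)} = 200 + x + y$
$\left(-41401 + H{\left(-210,I \right)}\right) \left(F{\left(-81,120 \right)} - \frac{10189}{-44850}\right) = \left(-41401 - 132\right) \left(81 - \frac{10189}{-44850}\right) = \left(-41401 - 132\right) \left(81 - - \frac{443}{1950}\right) = - 41533 \left(81 + \frac{443}{1950}\right) = \left(-41533\right) \frac{158393}{1950} = - \frac{6578536469}{1950}$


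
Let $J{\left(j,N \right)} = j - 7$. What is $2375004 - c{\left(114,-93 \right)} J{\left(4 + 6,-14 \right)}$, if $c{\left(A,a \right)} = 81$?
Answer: $2374761$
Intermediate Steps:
$J{\left(j,N \right)} = -7 + j$ ($J{\left(j,N \right)} = j - 7 = -7 + j$)
$2375004 - c{\left(114,-93 \right)} J{\left(4 + 6,-14 \right)} = 2375004 - 81 \left(-7 + \left(4 + 6\right)\right) = 2375004 - 81 \left(-7 + 10\right) = 2375004 - 81 \cdot 3 = 2375004 - 243 = 2374761$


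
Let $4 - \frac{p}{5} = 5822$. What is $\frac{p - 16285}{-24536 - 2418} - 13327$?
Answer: $- \frac{359170583}{26954} \approx -13325.0$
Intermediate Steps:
$p = -29090$ ($p = 20 - 29110 = -29090$)
$\frac{p - 16285}{-24536 - 2418} - 13327 = \frac{-29090 - 16285}{-24536 - 2418} - 13327 = - \frac{45375}{-26954} - 13327 = \left(-45375\right) \left(- \frac{1}{26954}\right) - 13327 = \frac{45375}{26954} - 13327 = - \frac{359170583}{26954}$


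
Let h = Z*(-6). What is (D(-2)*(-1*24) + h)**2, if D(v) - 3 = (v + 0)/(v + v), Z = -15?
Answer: 36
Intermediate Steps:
h = 90 (h = -15*(-6) = 90)
D(v) = 7/2 (D(v) = 3 + (v + 0)/(v + v) = 3 + v/((2*v)) = 3 + v*(1/(2*v)) = 3 + 1/2 = 7/2)
(D(-2)*(-1*24) + h)**2 = (7*(-1*24)/2 + 90)**2 = ((7/2)*(-24) + 90)**2 = (-84 + 90)**2 = 6**2 = 36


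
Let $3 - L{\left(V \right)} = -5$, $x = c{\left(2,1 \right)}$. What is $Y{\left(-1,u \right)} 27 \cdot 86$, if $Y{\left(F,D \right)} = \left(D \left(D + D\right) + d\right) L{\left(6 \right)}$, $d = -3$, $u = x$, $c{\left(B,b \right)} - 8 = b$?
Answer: $2953584$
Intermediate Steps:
$c{\left(B,b \right)} = 8 + b$
$x = 9$ ($x = 8 + 1 = 9$)
$L{\left(V \right)} = 8$ ($L{\left(V \right)} = 3 - -5 = 3 + 5 = 8$)
$u = 9$
$Y{\left(F,D \right)} = -24 + 16 D^{2}$ ($Y{\left(F,D \right)} = \left(D \left(D + D\right) - 3\right) 8 = \left(D 2 D - 3\right) 8 = \left(2 D^{2} - 3\right) 8 = \left(-3 + 2 D^{2}\right) 8 = -24 + 16 D^{2}$)
$Y{\left(-1,u \right)} 27 \cdot 86 = \left(-24 + 16 \cdot 9^{2}\right) 27 \cdot 86 = \left(-24 + 16 \cdot 81\right) 27 \cdot 86 = \left(-24 + 1296\right) 27 \cdot 86 = 1272 \cdot 27 \cdot 86 = 34344 \cdot 86 = 2953584$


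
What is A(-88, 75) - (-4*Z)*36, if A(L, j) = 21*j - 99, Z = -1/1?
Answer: 1332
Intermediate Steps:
Z = -1 (Z = -1*1 = -1)
A(L, j) = -99 + 21*j
A(-88, 75) - (-4*Z)*36 = (-99 + 21*75) - (-4*(-1))*36 = (-99 + 1575) - 4*36 = 1476 - 1*144 = 1476 - 144 = 1332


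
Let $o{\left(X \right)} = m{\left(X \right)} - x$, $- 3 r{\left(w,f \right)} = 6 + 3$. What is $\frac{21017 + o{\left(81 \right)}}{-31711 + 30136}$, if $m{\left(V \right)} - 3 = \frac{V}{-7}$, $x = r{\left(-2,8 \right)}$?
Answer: $- \frac{29416}{2205} \approx -13.341$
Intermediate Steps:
$r{\left(w,f \right)} = -3$ ($r{\left(w,f \right)} = - \frac{6 + 3}{3} = \left(- \frac{1}{3}\right) 9 = -3$)
$x = -3$
$m{\left(V \right)} = 3 - \frac{V}{7}$ ($m{\left(V \right)} = 3 + \frac{V}{-7} = 3 + V \left(- \frac{1}{7}\right) = 3 - \frac{V}{7}$)
$o{\left(X \right)} = 6 - \frac{X}{7}$ ($o{\left(X \right)} = \left(3 - \frac{X}{7}\right) - -3 = \left(3 - \frac{X}{7}\right) + 3 = 6 - \frac{X}{7}$)
$\frac{21017 + o{\left(81 \right)}}{-31711 + 30136} = \frac{21017 + \left(6 - \frac{81}{7}\right)}{-31711 + 30136} = \frac{21017 + \left(6 - \frac{81}{7}\right)}{-1575} = \left(21017 - \frac{39}{7}\right) \left(- \frac{1}{1575}\right) = \frac{147080}{7} \left(- \frac{1}{1575}\right) = - \frac{29416}{2205}$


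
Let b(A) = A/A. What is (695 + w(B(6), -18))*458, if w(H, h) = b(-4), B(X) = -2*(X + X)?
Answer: 318768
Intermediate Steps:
b(A) = 1
B(X) = -4*X
w(H, h) = 1
(695 + w(B(6), -18))*458 = (695 + 1)*458 = 696*458 = 318768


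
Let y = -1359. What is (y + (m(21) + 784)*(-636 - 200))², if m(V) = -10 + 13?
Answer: 434664622681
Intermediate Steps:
m(V) = 3
(y + (m(21) + 784)*(-636 - 200))² = (-1359 + (3 + 784)*(-636 - 200))² = (-1359 + 787*(-836))² = (-1359 - 657932)² = (-659291)² = 434664622681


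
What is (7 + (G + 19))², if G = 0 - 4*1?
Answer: 484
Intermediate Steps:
G = -4 (G = 0 - 4 = -4)
(7 + (G + 19))² = (7 + (-4 + 19))² = (7 + 15)² = 22² = 484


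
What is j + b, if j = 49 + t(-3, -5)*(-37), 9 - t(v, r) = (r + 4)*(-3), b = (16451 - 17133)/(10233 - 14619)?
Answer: -379048/2193 ≈ -172.84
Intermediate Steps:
b = 341/2193 (b = -682/(-4386) = -682*(-1/4386) = 341/2193 ≈ 0.15549)
t(v, r) = 21 + 3*r (t(v, r) = 9 - (r + 4)*(-3) = 9 - (4 + r)*(-3) = 9 - (-12 - 3*r) = 9 + (12 + 3*r) = 21 + 3*r)
j = -173 (j = 49 + (21 + 3*(-5))*(-37) = 49 + (21 - 15)*(-37) = 49 + 6*(-37) = 49 - 222 = -173)
j + b = -173 + 341/2193 = -379048/2193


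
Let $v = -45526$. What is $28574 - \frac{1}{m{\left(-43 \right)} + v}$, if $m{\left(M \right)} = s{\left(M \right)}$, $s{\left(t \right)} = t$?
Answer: $\frac{1302088607}{45569} \approx 28574.0$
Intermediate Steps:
$m{\left(M \right)} = M$
$28574 - \frac{1}{m{\left(-43 \right)} + v} = 28574 - \frac{1}{-43 - 45526} = 28574 - \frac{1}{-45569} = 28574 - - \frac{1}{45569} = 28574 + \frac{1}{45569} = \frac{1302088607}{45569}$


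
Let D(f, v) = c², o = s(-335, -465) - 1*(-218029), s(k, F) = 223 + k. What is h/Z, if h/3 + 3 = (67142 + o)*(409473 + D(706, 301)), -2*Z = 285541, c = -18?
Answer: -700897938120/285541 ≈ -2.4546e+6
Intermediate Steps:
o = 217917 (o = (223 - 335) - 1*(-218029) = -112 + 218029 = 217917)
Z = -285541/2 (Z = -½*285541 = -285541/2 ≈ -1.4277e+5)
D(f, v) = 324 (D(f, v) = (-18)² = 324)
h = 350448969060 (h = -9 + 3*((67142 + 217917)*(409473 + 324)) = -9 + 3*(285059*409797) = -9 + 3*116816323023 = -9 + 350448969069 = 350448969060)
h/Z = 350448969060/(-285541/2) = 350448969060*(-2/285541) = -700897938120/285541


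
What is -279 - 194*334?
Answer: -65075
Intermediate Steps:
-279 - 194*334 = -279 - 64796 = -65075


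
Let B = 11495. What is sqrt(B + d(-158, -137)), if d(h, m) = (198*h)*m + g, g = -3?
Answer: 10*sqrt(42974) ≈ 2073.0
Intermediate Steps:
d(h, m) = -3 + 198*h*m (d(h, m) = (198*h)*m - 3 = 198*h*m - 3 = -3 + 198*h*m)
sqrt(B + d(-158, -137)) = sqrt(11495 + (-3 + 198*(-158)*(-137))) = sqrt(11495 + (-3 + 4285908)) = sqrt(11495 + 4285905) = sqrt(4297400) = 10*sqrt(42974)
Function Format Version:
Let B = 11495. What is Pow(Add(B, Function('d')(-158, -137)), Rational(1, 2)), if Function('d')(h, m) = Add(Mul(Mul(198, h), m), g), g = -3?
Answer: Mul(10, Pow(42974, Rational(1, 2))) ≈ 2073.0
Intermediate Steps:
Function('d')(h, m) = Add(-3, Mul(198, h, m)) (Function('d')(h, m) = Add(Mul(Mul(198, h), m), -3) = Add(Mul(198, h, m), -3) = Add(-3, Mul(198, h, m)))
Pow(Add(B, Function('d')(-158, -137)), Rational(1, 2)) = Pow(Add(11495, Add(-3, Mul(198, -158, -137))), Rational(1, 2)) = Pow(Add(11495, Add(-3, 4285908)), Rational(1, 2)) = Pow(Add(11495, 4285905), Rational(1, 2)) = Pow(4297400, Rational(1, 2)) = Mul(10, Pow(42974, Rational(1, 2)))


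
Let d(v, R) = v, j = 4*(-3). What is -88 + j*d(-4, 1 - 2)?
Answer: -40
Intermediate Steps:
j = -12
-88 + j*d(-4, 1 - 2) = -88 - 12*(-4) = -88 + 48 = -40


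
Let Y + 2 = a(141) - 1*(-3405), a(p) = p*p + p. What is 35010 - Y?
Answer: 11585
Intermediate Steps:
a(p) = p + p² (a(p) = p² + p = p + p²)
Y = 23425 (Y = -2 + (141*(1 + 141) - 1*(-3405)) = -2 + (141*142 + 3405) = -2 + (20022 + 3405) = -2 + 23427 = 23425)
35010 - Y = 35010 - 1*23425 = 35010 - 23425 = 11585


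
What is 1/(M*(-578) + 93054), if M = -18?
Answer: 1/103458 ≈ 9.6658e-6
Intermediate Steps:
1/(M*(-578) + 93054) = 1/(-18*(-578) + 93054) = 1/(10404 + 93054) = 1/103458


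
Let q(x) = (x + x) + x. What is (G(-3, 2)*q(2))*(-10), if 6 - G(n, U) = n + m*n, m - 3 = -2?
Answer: -720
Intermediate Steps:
m = 1 (m = 3 - 2 = 1)
G(n, U) = 6 - 2*n (G(n, U) = 6 - (n + 1*n) = 6 - (n + n) = 6 - 2*n)
q(x) = 3*x (q(x) = 2*x + x = 3*x)
(G(-3, 2)*q(2))*(-10) = ((6 - 2*(-3))*(3*2))*(-10) = ((6 + 6)*6)*(-10) = (12*6)*(-10) = 72*(-10) = -720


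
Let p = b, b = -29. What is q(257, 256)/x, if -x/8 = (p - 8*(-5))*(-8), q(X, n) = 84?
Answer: 21/176 ≈ 0.11932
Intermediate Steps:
p = -29
x = 704 (x = -8*(-29 - 8*(-5))*(-8) = -8*(-29 + 40)*(-8) = -88*(-8) = -8*(-88) = 704)
q(257, 256)/x = 84/704 = 84*(1/704) = 21/176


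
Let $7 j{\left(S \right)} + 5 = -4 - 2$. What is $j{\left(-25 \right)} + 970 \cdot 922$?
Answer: $\frac{6260369}{7} \approx 8.9434 \cdot 10^{5}$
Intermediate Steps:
$j{\left(S \right)} = - \frac{11}{7}$ ($j{\left(S \right)} = - \frac{5}{7} + \frac{-4 - 2}{7} = - \frac{5}{7} + \frac{1}{7} \left(-6\right) = - \frac{5}{7} - \frac{6}{7} = - \frac{11}{7}$)
$j{\left(-25 \right)} + 970 \cdot 922 = - \frac{11}{7} + 970 \cdot 922 = - \frac{11}{7} + 894340 = \frac{6260369}{7}$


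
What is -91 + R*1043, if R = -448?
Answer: -467355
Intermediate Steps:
-91 + R*1043 = -91 - 448*1043 = -91 - 467264 = -467355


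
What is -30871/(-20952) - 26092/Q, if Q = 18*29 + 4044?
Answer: -67620433/15944472 ≈ -4.2410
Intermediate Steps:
Q = 4566 (Q = 522 + 4044 = 4566)
-30871/(-20952) - 26092/Q = -30871/(-20952) - 26092/4566 = -30871*(-1/20952) - 26092*1/4566 = 30871/20952 - 13046/2283 = -67620433/15944472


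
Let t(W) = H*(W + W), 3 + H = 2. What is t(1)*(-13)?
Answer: 26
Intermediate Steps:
H = -1 (H = -3 + 2 = -1)
t(W) = -2*W (t(W) = -(W + W) = -2*W)
t(1)*(-13) = -2*1*(-13) = -2*(-13) = 26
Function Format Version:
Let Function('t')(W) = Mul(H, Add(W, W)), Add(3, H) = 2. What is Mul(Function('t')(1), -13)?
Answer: 26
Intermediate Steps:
H = -1 (H = Add(-3, 2) = -1)
Function('t')(W) = Mul(-2, W) (Function('t')(W) = Mul(-1, Add(W, W)) = Mul(-1, Mul(2, W)) = Mul(-2, W))
Mul(Function('t')(1), -13) = Mul(Mul(-2, 1), -13) = Mul(-2, -13) = 26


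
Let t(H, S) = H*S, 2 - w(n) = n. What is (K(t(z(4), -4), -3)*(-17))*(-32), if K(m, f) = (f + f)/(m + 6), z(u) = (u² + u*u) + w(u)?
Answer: 544/19 ≈ 28.632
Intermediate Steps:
w(n) = 2 - n
z(u) = 2 - u + 2*u² (z(u) = (u² + u*u) + (2 - u) = (u² + u²) + (2 - u) = 2*u² + (2 - u) = 2 - u + 2*u²)
K(m, f) = 2*f/(6 + m) (K(m, f) = (2*f)/(6 + m) = 2*f/(6 + m))
(K(t(z(4), -4), -3)*(-17))*(-32) = ((2*(-3)/(6 + (2 - 1*4 + 2*4²)*(-4)))*(-17))*(-32) = ((2*(-3)/(6 + (2 - 4 + 2*16)*(-4)))*(-17))*(-32) = ((2*(-3)/(6 + (2 - 4 + 32)*(-4)))*(-17))*(-32) = ((2*(-3)/(6 + 30*(-4)))*(-17))*(-32) = ((2*(-3)/(6 - 120))*(-17))*(-32) = ((2*(-3)/(-114))*(-17))*(-32) = ((2*(-3)*(-1/114))*(-17))*(-32) = ((1/19)*(-17))*(-32) = -17/19*(-32) = 544/19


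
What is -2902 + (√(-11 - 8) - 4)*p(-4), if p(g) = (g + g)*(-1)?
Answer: -2934 + 8*I*√19 ≈ -2934.0 + 34.871*I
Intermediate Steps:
p(g) = -2*g (p(g) = (2*g)*(-1) = -2*g)
-2902 + (√(-11 - 8) - 4)*p(-4) = -2902 + (√(-11 - 8) - 4)*(-2*(-4)) = -2902 + (√(-19) - 4)*8 = -2902 + (I*√19 - 4)*8 = -2902 + (-4 + I*√19)*8 = -2902 + (-32 + 8*I*√19) = -2934 + 8*I*√19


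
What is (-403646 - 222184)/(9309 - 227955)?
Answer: 104305/36441 ≈ 2.8623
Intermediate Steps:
(-403646 - 222184)/(9309 - 227955) = -625830/(-218646) = -625830*(-1/218646) = 104305/36441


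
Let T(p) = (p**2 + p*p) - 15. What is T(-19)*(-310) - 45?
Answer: -219215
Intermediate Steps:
T(p) = -15 + 2*p**2 (T(p) = (p**2 + p**2) - 15 = 2*p**2 - 15 = -15 + 2*p**2)
T(-19)*(-310) - 45 = (-15 + 2*(-19)**2)*(-310) - 45 = (-15 + 2*361)*(-310) - 45 = (-15 + 722)*(-310) - 45 = 707*(-310) - 45 = -219170 - 45 = -219215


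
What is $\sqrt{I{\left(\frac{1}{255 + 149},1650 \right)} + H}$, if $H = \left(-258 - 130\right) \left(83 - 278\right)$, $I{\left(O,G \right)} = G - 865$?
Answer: $\sqrt{76445} \approx 276.49$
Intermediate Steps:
$I{\left(O,G \right)} = -865 + G$
$H = 75660$ ($H = \left(-258 - 130\right) \left(-195\right) = \left(-388\right) \left(-195\right) = 75660$)
$\sqrt{I{\left(\frac{1}{255 + 149},1650 \right)} + H} = \sqrt{\left(-865 + 1650\right) + 75660} = \sqrt{785 + 75660} = \sqrt{76445}$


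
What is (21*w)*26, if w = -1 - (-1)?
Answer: 0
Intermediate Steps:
w = 0 (w = -1 - 1*(-1) = -1 + 1 = 0)
(21*w)*26 = (21*0)*26 = 0*26 = 0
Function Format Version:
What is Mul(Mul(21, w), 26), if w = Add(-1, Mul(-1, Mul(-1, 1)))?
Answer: 0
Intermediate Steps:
w = 0 (w = Add(-1, Mul(-1, -1)) = Add(-1, 1) = 0)
Mul(Mul(21, w), 26) = Mul(Mul(21, 0), 26) = Mul(0, 26) = 0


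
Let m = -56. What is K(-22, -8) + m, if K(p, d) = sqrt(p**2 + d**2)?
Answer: -56 + 2*sqrt(137) ≈ -32.591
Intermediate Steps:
K(p, d) = sqrt(d**2 + p**2)
K(-22, -8) + m = sqrt((-8)**2 + (-22)**2) - 56 = sqrt(64 + 484) - 56 = sqrt(548) - 56 = 2*sqrt(137) - 56 = -56 + 2*sqrt(137)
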